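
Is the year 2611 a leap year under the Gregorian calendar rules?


Gregorian leap year rule: divisible by 4, but not by 100, unless also by 400.
2611 is not divisible by 4 -> not a leap year

No


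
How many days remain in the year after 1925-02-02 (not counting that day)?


Day of year: 33 of 365
Remaining = 365 - 33

332 days


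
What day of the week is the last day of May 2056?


May 2056 has 31 days
Anchor: Jan 1, 2056. With p = 2056 - 1 = 2055: (p + p//4 - p//100 + p//400) mod 7 = (2055 + 513 - 20 + 5) mod 7 = 2553 mod 7 = 5 -> Saturday (Mon=0 ... Sun=6)
Days before May (Jan-Apr): 121; May 1 index = (5 + 121) mod 7 = 0 -> Monday
Last day offset: 31 - 1 = 30 days
Weekday index = (0 + 30) mod 7 = 2

Wednesday, May 31


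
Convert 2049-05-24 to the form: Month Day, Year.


ISO 2049-05-24 parses as year=2049, month=05, day=24
Month 5 -> May

May 24, 2049


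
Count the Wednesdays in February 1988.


February 1988 has 29 days
Anchor: Jan 1, 1988. With p = 1988 - 1 = 1987: (p + p//4 - p//100 + p//400) mod 7 = (1987 + 496 - 19 + 4) mod 7 = 2468 mod 7 = 4 -> Friday (Mon=0 ... Sun=6)
Days before February (Jan): 31; February 1 index = (4 + 31) mod 7 = 0 -> Monday
First Wednesday is February 3
Wednesdays: 3, 10, 17, 24

4 Wednesdays


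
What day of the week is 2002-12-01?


Date: December 1, 2002
Anchor: Jan 1, 2002. With p = 2002 - 1 = 2001: (p + p//4 - p//100 + p//400) mod 7 = (2001 + 500 - 20 + 5) mod 7 = 2486 mod 7 = 1 -> Tuesday (Mon=0 ... Sun=6)
Days before December (Jan-Nov): 334; offset = 334 + 1 - 1 = 334
Weekday index = (1 + 334) mod 7 = 6

Day of the week: Sunday


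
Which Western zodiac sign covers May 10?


Date: May 10
Conventional tropical zodiac dates: Taurus from April 20 onward; Gemini starts May 21
May 10 falls within the Taurus range

Taurus


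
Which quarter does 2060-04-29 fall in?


Month: April (month 4)
Q1: Jan-Mar, Q2: Apr-Jun, Q3: Jul-Sep, Q4: Oct-Dec

Q2


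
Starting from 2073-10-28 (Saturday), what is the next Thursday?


Current: Saturday
Target: Thursday
Days ahead: 5

Next Thursday: 2073-11-02


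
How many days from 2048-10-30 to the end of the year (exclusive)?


Day of year: 304 of 366
Remaining = 366 - 304

62 days


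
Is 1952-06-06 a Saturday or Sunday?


Anchor: Jan 1, 1952. With p = 1952 - 1 = 1951: (p + p//4 - p//100 + p//400) mod 7 = (1951 + 487 - 19 + 4) mod 7 = 2423 mod 7 = 1 -> Tuesday (Mon=0 ... Sun=6)
Day of year: 158; offset = 157
Weekday index = (1 + 157) mod 7 = 4 -> Friday
Weekend days: Saturday, Sunday

No


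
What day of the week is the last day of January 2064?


January 2064 has 31 days
Anchor: Jan 1, 2064. With p = 2064 - 1 = 2063: (p + p//4 - p//100 + p//400) mod 7 = (2063 + 515 - 20 + 5) mod 7 = 2563 mod 7 = 1 -> Tuesday (Mon=0 ... Sun=6)
January 1 is the anchor itself -> Tuesday
Last day offset: 31 - 1 = 30 days
Weekday index = (1 + 30) mod 7 = 3

Thursday, January 31


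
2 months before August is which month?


August is month 8
8 - 2 = 6

June


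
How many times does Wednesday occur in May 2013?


May 2013 has 31 days
Anchor: Jan 1, 2013. With p = 2013 - 1 = 2012: (p + p//4 - p//100 + p//400) mod 7 = (2012 + 503 - 20 + 5) mod 7 = 2500 mod 7 = 1 -> Tuesday (Mon=0 ... Sun=6)
Days before May (Jan-Apr): 120; May 1 index = (1 + 120) mod 7 = 2 -> Wednesday
First Wednesday is May 1
Wednesdays: 1, 8, 15, 22, 29

5 Wednesdays


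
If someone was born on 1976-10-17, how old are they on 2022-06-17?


Birth: 1976-10-17
Reference: 2022-06-17
Year difference: 2022 - 1976 = 46
Birthday not yet reached in 2022, subtract 1

45 years old


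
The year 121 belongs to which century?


Century = (year - 1) // 100 + 1
= (121 - 1) // 100 + 1
= 120 // 100 + 1
= 1 + 1

2nd century


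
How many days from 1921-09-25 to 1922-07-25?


From 1921-09-25 to 1922-07-25
1921-09-25: days before September = 31 + 28 + 31 + 30 + 31 + 30 + 31 + 31 = 243 (1921 is not a leap year); day of year = 243 + 25 = 268
1922-07-25: days before July = 31 + 28 + 31 + 30 + 31 + 30 = 181 (1922 is not a leap year); day of year = 181 + 25 = 206
Rest of 1921: 365 - 268 = 97
Total = 97 + 206 = 303

303 days


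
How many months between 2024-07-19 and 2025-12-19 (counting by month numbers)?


From July 2024 to December 2025
1 year * 12 = 12 months, plus 5 months = 17

17 months


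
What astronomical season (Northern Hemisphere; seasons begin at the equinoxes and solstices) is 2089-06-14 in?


Date: June 14
Astronomical Spring (approx.; exact equinox/solstice day varies by year): March 20 to June 20
June 14 falls within the Spring window

Spring


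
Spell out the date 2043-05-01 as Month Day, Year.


ISO 2043-05-01 parses as year=2043, month=05, day=01
Month 5 -> May

May 1, 2043


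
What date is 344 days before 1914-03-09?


Start: 1914-03-09, subtract 344 days
Back 9 days from March 9 reaches February 28, 1914 -> 335 left
February 1914 has 28 days -> back to January 31, 1914 -> 307 left
January 1914 has 31 days -> back to December 31, 1913 -> 276 left
December 1913 has 31 days -> back to November 30, 1913 -> 245 left
November 1913 has 30 days -> back to October 31, 1913 -> 215 left
October 1913 has 31 days -> back to September 30, 1913 -> 184 left
September 1913 has 30 days -> back to August 31, 1913 -> 154 left
August 1913 has 31 days -> back to July 31, 1913 -> 123 left
July 1913 has 31 days -> back to June 30, 1913 -> 92 left
June 1913 has 30 days -> back to May 31, 1913 -> 62 left
May 1913 has 31 days -> back to April 30, 1913 -> 31 left
April 1913 has 30 days -> back to March 31, 1913 -> 1 left
March 1913: 31 - 1 = 30 -> lands on March 30

Result: 1913-03-30


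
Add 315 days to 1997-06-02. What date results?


Start: 1997-06-02, add 315 days
June 1997 has 30 days: 30 - 2 = 28 days to June 30 -> 287 left
July 1997 has 31 days -> 256 left
August 1997 has 31 days -> 225 left
September 1997 has 30 days -> 195 left
October 1997 has 31 days -> 164 left
November 1997 has 30 days -> 134 left
December 1997 has 31 days -> 103 left
January 1998 has 31 days -> 72 left
February 1998 has 28 days -> 44 left
March 1998 has 31 days -> 13 left
April 1998: 13 <= 30 -> lands on April 13

Result: 1998-04-13


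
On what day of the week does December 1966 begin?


Target: December 1, 1966
Anchor: Jan 1, 1966. With p = 1966 - 1 = 1965: (p + p//4 - p//100 + p//400) mod 7 = (1965 + 491 - 19 + 4) mod 7 = 2441 mod 7 = 5 -> Saturday (Mon=0 ... Sun=6)
Days before December (Jan-Nov): 334 days
Weekday index = (5 + 334) mod 7 = 3

Thursday


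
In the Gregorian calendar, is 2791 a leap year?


Gregorian leap year rule: divisible by 4, but not by 100, unless also by 400.
2791 is not divisible by 4 -> not a leap year

No


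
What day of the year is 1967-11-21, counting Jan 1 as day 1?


Date: November 21, 1967
Days in months 1 through 10: 304
Plus 21 days in November

Day of year: 325


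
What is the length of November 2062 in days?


November 2062

30 days


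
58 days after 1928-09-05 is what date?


Start: 1928-09-05, add 58 days
September 1928 has 30 days: 30 - 5 = 25 days to September 30 -> 33 left
October 1928 has 31 days -> 2 left
November 1928: 2 <= 30 -> lands on November 2

Result: 1928-11-02


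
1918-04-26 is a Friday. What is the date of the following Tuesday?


Current: Friday
Target: Tuesday
Days ahead: 4

Next Tuesday: 1918-04-30


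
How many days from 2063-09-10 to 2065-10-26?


From 2063-09-10 to 2065-10-26
2063-09-10: days before September = 31 + 28 + 31 + 30 + 31 + 30 + 31 + 31 = 243 (2063 is not a leap year); day of year = 243 + 10 = 253
2065-10-26: days before October = 31 + 28 + 31 + 30 + 31 + 30 + 31 + 31 + 30 = 273 (2065 is not a leap year); day of year = 273 + 26 = 299
Rest of 2063: 365 - 253 = 112
Full years 2064 (366): 366
Total = 112 + 366 + 299 = 777

777 days


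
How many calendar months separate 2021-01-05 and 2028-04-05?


From January 2021 to April 2028
7 years * 12 = 84 months, plus 3 months = 87

87 months


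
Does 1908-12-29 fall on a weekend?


Anchor: Jan 1, 1908. With p = 1908 - 1 = 1907: (p + p//4 - p//100 + p//400) mod 7 = (1907 + 476 - 19 + 4) mod 7 = 2368 mod 7 = 2 -> Wednesday (Mon=0 ... Sun=6)
Day of year: 364; offset = 363
Weekday index = (2 + 363) mod 7 = 1 -> Tuesday
Weekend days: Saturday, Sunday

No


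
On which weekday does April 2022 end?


April 2022 has 30 days
Anchor: Jan 1, 2022. With p = 2022 - 1 = 2021: (p + p//4 - p//100 + p//400) mod 7 = (2021 + 505 - 20 + 5) mod 7 = 2511 mod 7 = 5 -> Saturday (Mon=0 ... Sun=6)
Days before April (Jan-Mar): 90; April 1 index = (5 + 90) mod 7 = 4 -> Friday
Last day offset: 30 - 1 = 29 days
Weekday index = (4 + 29) mod 7 = 5

Saturday, April 30


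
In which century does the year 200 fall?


Century = (year - 1) // 100 + 1
= (200 - 1) // 100 + 1
= 199 // 100 + 1
= 1 + 1

2nd century


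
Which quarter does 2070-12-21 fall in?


Month: December (month 12)
Q1: Jan-Mar, Q2: Apr-Jun, Q3: Jul-Sep, Q4: Oct-Dec

Q4


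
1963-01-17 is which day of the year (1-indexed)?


Date: January 17, 1963
No months before January
Plus 17 days in January

Day of year: 17


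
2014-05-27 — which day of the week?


Date: May 27, 2014
Anchor: Jan 1, 2014. With p = 2014 - 1 = 2013: (p + p//4 - p//100 + p//400) mod 7 = (2013 + 503 - 20 + 5) mod 7 = 2501 mod 7 = 2 -> Wednesday (Mon=0 ... Sun=6)
Days before May (Jan-Apr): 120; offset = 120 + 27 - 1 = 146
Weekday index = (2 + 146) mod 7 = 1

Day of the week: Tuesday


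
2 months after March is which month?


March is month 3
3 + 2 = 5

May


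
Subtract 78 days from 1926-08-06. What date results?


Start: 1926-08-06, subtract 78 days
Back 6 days from August 6 reaches July 31, 1926 -> 72 left
July 1926 has 31 days -> back to June 30, 1926 -> 41 left
June 1926 has 30 days -> back to May 31, 1926 -> 11 left
May 1926: 31 - 11 = 20 -> lands on May 20

Result: 1926-05-20


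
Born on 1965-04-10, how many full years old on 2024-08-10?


Birth: 1965-04-10
Reference: 2024-08-10
Year difference: 2024 - 1965 = 59

59 years old


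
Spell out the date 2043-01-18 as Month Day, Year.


ISO 2043-01-18 parses as year=2043, month=01, day=18
Month 1 -> January

January 18, 2043


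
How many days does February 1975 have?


February 1975 (leap year: no)

28 days


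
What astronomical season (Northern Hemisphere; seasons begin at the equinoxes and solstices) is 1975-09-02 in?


Date: September 2
Astronomical Summer (approx.; exact equinox/solstice day varies by year): June 21 to September 21
September 2 falls within the Summer window

Summer


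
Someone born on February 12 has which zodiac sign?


Date: February 12
Conventional tropical zodiac dates: Aquarius from January 20 onward; Pisces starts February 19
February 12 falls within the Aquarius range

Aquarius


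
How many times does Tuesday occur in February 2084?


February 2084 has 29 days
Anchor: Jan 1, 2084. With p = 2084 - 1 = 2083: (p + p//4 - p//100 + p//400) mod 7 = (2083 + 520 - 20 + 5) mod 7 = 2588 mod 7 = 5 -> Saturday (Mon=0 ... Sun=6)
Days before February (Jan): 31; February 1 index = (5 + 31) mod 7 = 1 -> Tuesday
First Tuesday is February 1
Tuesdays: 1, 8, 15, 22, 29

5 Tuesdays


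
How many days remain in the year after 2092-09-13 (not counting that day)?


Day of year: 257 of 366
Remaining = 366 - 257

109 days


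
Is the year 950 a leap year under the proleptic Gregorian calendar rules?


Gregorian leap year rule: divisible by 4, but not by 100, unless also by 400.
950 is not divisible by 4 -> not a leap year

No


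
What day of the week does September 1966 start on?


Target: September 1, 1966
Anchor: Jan 1, 1966. With p = 1966 - 1 = 1965: (p + p//4 - p//100 + p//400) mod 7 = (1965 + 491 - 19 + 4) mod 7 = 2441 mod 7 = 5 -> Saturday (Mon=0 ... Sun=6)
Days before September (Jan-Aug): 243 days
Weekday index = (5 + 243) mod 7 = 3

Thursday


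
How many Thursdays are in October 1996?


October 1996 has 31 days
Anchor: Jan 1, 1996. With p = 1996 - 1 = 1995: (p + p//4 - p//100 + p//400) mod 7 = (1995 + 498 - 19 + 4) mod 7 = 2478 mod 7 = 0 -> Monday (Mon=0 ... Sun=6)
Days before October (Jan-Sep): 274; October 1 index = (0 + 274) mod 7 = 1 -> Tuesday
First Thursday is October 3
Thursdays: 3, 10, 17, 24, 31

5 Thursdays


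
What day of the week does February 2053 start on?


Target: February 1, 2053
Anchor: Jan 1, 2053. With p = 2053 - 1 = 2052: (p + p//4 - p//100 + p//400) mod 7 = (2052 + 513 - 20 + 5) mod 7 = 2550 mod 7 = 2 -> Wednesday (Mon=0 ... Sun=6)
Days before February (Jan): 31 days
Weekday index = (2 + 31) mod 7 = 5

Saturday


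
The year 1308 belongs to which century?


Century = (year - 1) // 100 + 1
= (1308 - 1) // 100 + 1
= 1307 // 100 + 1
= 13 + 1

14th century


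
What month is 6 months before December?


December is month 12
12 - 6 = 6

June


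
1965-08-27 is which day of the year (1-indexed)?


Date: August 27, 1965
Days in months 1 through 7: 212
Plus 27 days in August

Day of year: 239


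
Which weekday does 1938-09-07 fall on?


Date: September 7, 1938
Anchor: Jan 1, 1938. With p = 1938 - 1 = 1937: (p + p//4 - p//100 + p//400) mod 7 = (1937 + 484 - 19 + 4) mod 7 = 2406 mod 7 = 5 -> Saturday (Mon=0 ... Sun=6)
Days before September (Jan-Aug): 243; offset = 243 + 7 - 1 = 249
Weekday index = (5 + 249) mod 7 = 2

Day of the week: Wednesday


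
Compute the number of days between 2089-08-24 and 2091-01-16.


From 2089-08-24 to 2091-01-16
2089-08-24: days before August = 31 + 28 + 31 + 30 + 31 + 30 + 31 = 212 (2089 is not a leap year); day of year = 212 + 24 = 236
2091-01-16: day of year = 16
Rest of 2089: 365 - 236 = 129
Full years 2090 (365): 365
Total = 129 + 365 + 16 = 510

510 days


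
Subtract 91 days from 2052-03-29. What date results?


Start: 2052-03-29, subtract 91 days
Back 29 days from March 29 reaches February 29, 2052 -> 62 left
February 2052 has 29 days -> back to January 31, 2052 -> 33 left
January 2052 has 31 days -> back to December 31, 2051 -> 2 left
December 2051: 31 - 2 = 29 -> lands on December 29

Result: 2051-12-29


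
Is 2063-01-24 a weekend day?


Anchor: Jan 1, 2063. With p = 2063 - 1 = 2062: (p + p//4 - p//100 + p//400) mod 7 = (2062 + 515 - 20 + 5) mod 7 = 2562 mod 7 = 0 -> Monday (Mon=0 ... Sun=6)
Day of year: 24; offset = 23
Weekday index = (0 + 23) mod 7 = 2 -> Wednesday
Weekend days: Saturday, Sunday

No


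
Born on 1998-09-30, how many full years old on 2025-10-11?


Birth: 1998-09-30
Reference: 2025-10-11
Year difference: 2025 - 1998 = 27

27 years old


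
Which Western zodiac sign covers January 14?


Date: January 14
Conventional tropical zodiac dates: Capricorn from December 22 onward; Aquarius starts January 20
January 14 falls within the Capricorn range

Capricorn


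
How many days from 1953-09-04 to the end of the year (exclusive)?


Day of year: 247 of 365
Remaining = 365 - 247

118 days


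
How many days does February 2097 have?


February 2097 (leap year: no)

28 days


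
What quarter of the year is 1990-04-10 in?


Month: April (month 4)
Q1: Jan-Mar, Q2: Apr-Jun, Q3: Jul-Sep, Q4: Oct-Dec

Q2


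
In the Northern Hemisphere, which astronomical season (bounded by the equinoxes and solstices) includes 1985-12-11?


Date: December 11
Astronomical Autumn (approx.; exact equinox/solstice day varies by year): September 22 to December 20
December 11 falls within the Autumn window

Autumn


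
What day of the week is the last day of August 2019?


August 2019 has 31 days
Anchor: Jan 1, 2019. With p = 2019 - 1 = 2018: (p + p//4 - p//100 + p//400) mod 7 = (2018 + 504 - 20 + 5) mod 7 = 2507 mod 7 = 1 -> Tuesday (Mon=0 ... Sun=6)
Days before August (Jan-Jul): 212; August 1 index = (1 + 212) mod 7 = 3 -> Thursday
Last day offset: 31 - 1 = 30 days
Weekday index = (3 + 30) mod 7 = 5

Saturday, August 31


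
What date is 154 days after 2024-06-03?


Start: 2024-06-03, add 154 days
June 2024 has 30 days: 30 - 3 = 27 days to June 30 -> 127 left
July 2024 has 31 days -> 96 left
August 2024 has 31 days -> 65 left
September 2024 has 30 days -> 35 left
October 2024 has 31 days -> 4 left
November 2024: 4 <= 30 -> lands on November 4

Result: 2024-11-04


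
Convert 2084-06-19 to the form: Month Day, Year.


ISO 2084-06-19 parses as year=2084, month=06, day=19
Month 6 -> June

June 19, 2084


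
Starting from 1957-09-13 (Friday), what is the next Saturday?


Current: Friday
Target: Saturday
Days ahead: 1

Next Saturday: 1957-09-14


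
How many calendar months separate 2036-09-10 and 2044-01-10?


From September 2036 to January 2044
8 years * 12 = 96 months, minus 8 months = 88

88 months


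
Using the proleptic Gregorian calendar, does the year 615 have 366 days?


Gregorian leap year rule: divisible by 4, but not by 100, unless also by 400.
615 is not divisible by 4 -> not a leap year

No


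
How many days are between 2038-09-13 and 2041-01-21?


From 2038-09-13 to 2041-01-21
2038-09-13: days before September = 31 + 28 + 31 + 30 + 31 + 30 + 31 + 31 = 243 (2038 is not a leap year); day of year = 243 + 13 = 256
2041-01-21: day of year = 21
Rest of 2038: 365 - 256 = 109
Full years 2039 (365), 2040 (366): 731
Total = 109 + 731 + 21 = 861

861 days


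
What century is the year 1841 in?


Century = (year - 1) // 100 + 1
= (1841 - 1) // 100 + 1
= 1840 // 100 + 1
= 18 + 1

19th century


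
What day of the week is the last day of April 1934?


April 1934 has 30 days
Anchor: Jan 1, 1934. With p = 1934 - 1 = 1933: (p + p//4 - p//100 + p//400) mod 7 = (1933 + 483 - 19 + 4) mod 7 = 2401 mod 7 = 0 -> Monday (Mon=0 ... Sun=6)
Days before April (Jan-Mar): 90; April 1 index = (0 + 90) mod 7 = 6 -> Sunday
Last day offset: 30 - 1 = 29 days
Weekday index = (6 + 29) mod 7 = 0

Monday, April 30


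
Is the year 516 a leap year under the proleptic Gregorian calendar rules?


Gregorian leap year rule: divisible by 4, but not by 100, unless also by 400.
516 is divisible by 4 but not 100 -> leap year

Yes


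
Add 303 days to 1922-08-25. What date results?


Start: 1922-08-25, add 303 days
August 1922 has 31 days: 31 - 25 = 6 days to August 31 -> 297 left
September 1922 has 30 days -> 267 left
October 1922 has 31 days -> 236 left
November 1922 has 30 days -> 206 left
December 1922 has 31 days -> 175 left
January 1923 has 31 days -> 144 left
February 1923 has 28 days -> 116 left
March 1923 has 31 days -> 85 left
April 1923 has 30 days -> 55 left
May 1923 has 31 days -> 24 left
June 1923: 24 <= 30 -> lands on June 24

Result: 1923-06-24


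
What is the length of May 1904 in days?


May 1904

31 days


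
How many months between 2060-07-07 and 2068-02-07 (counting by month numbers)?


From July 2060 to February 2068
8 years * 12 = 96 months, minus 5 months = 91

91 months


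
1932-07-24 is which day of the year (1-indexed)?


Date: July 24, 1932
Days in months 1 through 6: 182
Plus 24 days in July

Day of year: 206


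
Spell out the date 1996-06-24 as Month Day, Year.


ISO 1996-06-24 parses as year=1996, month=06, day=24
Month 6 -> June

June 24, 1996


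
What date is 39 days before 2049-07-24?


Start: 2049-07-24, subtract 39 days
Back 24 days from July 24 reaches June 30, 2049 -> 15 left
June 2049: 30 - 15 = 15 -> lands on June 15

Result: 2049-06-15


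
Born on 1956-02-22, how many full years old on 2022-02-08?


Birth: 1956-02-22
Reference: 2022-02-08
Year difference: 2022 - 1956 = 66
Birthday not yet reached in 2022, subtract 1

65 years old


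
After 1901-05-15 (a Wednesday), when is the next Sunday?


Current: Wednesday
Target: Sunday
Days ahead: 4

Next Sunday: 1901-05-19


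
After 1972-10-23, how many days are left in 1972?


Day of year: 297 of 366
Remaining = 366 - 297

69 days


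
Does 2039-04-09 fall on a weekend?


Anchor: Jan 1, 2039. With p = 2039 - 1 = 2038: (p + p//4 - p//100 + p//400) mod 7 = (2038 + 509 - 20 + 5) mod 7 = 2532 mod 7 = 5 -> Saturday (Mon=0 ... Sun=6)
Day of year: 99; offset = 98
Weekday index = (5 + 98) mod 7 = 5 -> Saturday
Weekend days: Saturday, Sunday

Yes


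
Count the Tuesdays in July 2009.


July 2009 has 31 days
Anchor: Jan 1, 2009. With p = 2009 - 1 = 2008: (p + p//4 - p//100 + p//400) mod 7 = (2008 + 502 - 20 + 5) mod 7 = 2495 mod 7 = 3 -> Thursday (Mon=0 ... Sun=6)
Days before July (Jan-Jun): 181; July 1 index = (3 + 181) mod 7 = 2 -> Wednesday
First Tuesday is July 7
Tuesdays: 7, 14, 21, 28

4 Tuesdays


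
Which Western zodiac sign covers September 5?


Date: September 5
Conventional tropical zodiac dates: Virgo from August 23 onward; Libra starts September 23
September 5 falls within the Virgo range

Virgo


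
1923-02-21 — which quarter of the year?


Month: February (month 2)
Q1: Jan-Mar, Q2: Apr-Jun, Q3: Jul-Sep, Q4: Oct-Dec

Q1


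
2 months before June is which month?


June is month 6
6 - 2 = 4

April


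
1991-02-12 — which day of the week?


Date: February 12, 1991
Anchor: Jan 1, 1991. With p = 1991 - 1 = 1990: (p + p//4 - p//100 + p//400) mod 7 = (1990 + 497 - 19 + 4) mod 7 = 2472 mod 7 = 1 -> Tuesday (Mon=0 ... Sun=6)
Days before February (Jan): 31; offset = 31 + 12 - 1 = 42
Weekday index = (1 + 42) mod 7 = 1

Day of the week: Tuesday


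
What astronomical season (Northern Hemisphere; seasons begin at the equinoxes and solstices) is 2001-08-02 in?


Date: August 2
Astronomical Summer (approx.; exact equinox/solstice day varies by year): June 21 to September 21
August 2 falls within the Summer window

Summer


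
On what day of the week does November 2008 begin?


Target: November 1, 2008
Anchor: Jan 1, 2008. With p = 2008 - 1 = 2007: (p + p//4 - p//100 + p//400) mod 7 = (2007 + 501 - 20 + 5) mod 7 = 2493 mod 7 = 1 -> Tuesday (Mon=0 ... Sun=6)
Days before November (Jan-Oct): 305 days
Weekday index = (1 + 305) mod 7 = 5

Saturday


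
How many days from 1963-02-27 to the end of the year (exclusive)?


Day of year: 58 of 365
Remaining = 365 - 58

307 days


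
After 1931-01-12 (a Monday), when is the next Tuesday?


Current: Monday
Target: Tuesday
Days ahead: 1

Next Tuesday: 1931-01-13


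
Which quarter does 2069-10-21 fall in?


Month: October (month 10)
Q1: Jan-Mar, Q2: Apr-Jun, Q3: Jul-Sep, Q4: Oct-Dec

Q4


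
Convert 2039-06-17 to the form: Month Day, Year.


ISO 2039-06-17 parses as year=2039, month=06, day=17
Month 6 -> June

June 17, 2039


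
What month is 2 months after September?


September is month 9
9 + 2 = 11

November


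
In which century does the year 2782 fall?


Century = (year - 1) // 100 + 1
= (2782 - 1) // 100 + 1
= 2781 // 100 + 1
= 27 + 1

28th century


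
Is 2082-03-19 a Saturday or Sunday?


Anchor: Jan 1, 2082. With p = 2082 - 1 = 2081: (p + p//4 - p//100 + p//400) mod 7 = (2081 + 520 - 20 + 5) mod 7 = 2586 mod 7 = 3 -> Thursday (Mon=0 ... Sun=6)
Day of year: 78; offset = 77
Weekday index = (3 + 77) mod 7 = 3 -> Thursday
Weekend days: Saturday, Sunday

No


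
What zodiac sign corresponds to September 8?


Date: September 8
Conventional tropical zodiac dates: Virgo from August 23 onward; Libra starts September 23
September 8 falls within the Virgo range

Virgo


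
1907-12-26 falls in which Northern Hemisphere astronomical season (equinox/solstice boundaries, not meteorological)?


Date: December 26
Astronomical Winter (approx.; exact equinox/solstice day varies by year): December 21 to March 19
December 26 falls within the Winter window

Winter


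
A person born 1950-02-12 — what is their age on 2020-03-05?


Birth: 1950-02-12
Reference: 2020-03-05
Year difference: 2020 - 1950 = 70

70 years old


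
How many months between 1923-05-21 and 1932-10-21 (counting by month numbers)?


From May 1923 to October 1932
9 years * 12 = 108 months, plus 5 months = 113

113 months


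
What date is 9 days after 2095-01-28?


Start: 2095-01-28, add 9 days
January 2095 has 31 days: 31 - 28 = 3 days to January 31 -> 6 left
February 2095: 6 <= 28 -> lands on February 6

Result: 2095-02-06


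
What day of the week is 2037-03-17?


Date: March 17, 2037
Anchor: Jan 1, 2037. With p = 2037 - 1 = 2036: (p + p//4 - p//100 + p//400) mod 7 = (2036 + 509 - 20 + 5) mod 7 = 2530 mod 7 = 3 -> Thursday (Mon=0 ... Sun=6)
Days before March (Jan-Feb): 59; offset = 59 + 17 - 1 = 75
Weekday index = (3 + 75) mod 7 = 1

Day of the week: Tuesday


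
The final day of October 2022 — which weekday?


October 2022 has 31 days
Anchor: Jan 1, 2022. With p = 2022 - 1 = 2021: (p + p//4 - p//100 + p//400) mod 7 = (2021 + 505 - 20 + 5) mod 7 = 2511 mod 7 = 5 -> Saturday (Mon=0 ... Sun=6)
Days before October (Jan-Sep): 273; October 1 index = (5 + 273) mod 7 = 5 -> Saturday
Last day offset: 31 - 1 = 30 days
Weekday index = (5 + 30) mod 7 = 0

Monday, October 31


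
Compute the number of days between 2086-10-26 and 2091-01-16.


From 2086-10-26 to 2091-01-16
2086-10-26: days before October = 31 + 28 + 31 + 30 + 31 + 30 + 31 + 31 + 30 = 273 (2086 is not a leap year); day of year = 273 + 26 = 299
2091-01-16: day of year = 16
Rest of 2086: 365 - 299 = 66
Full years 2087 (365), 2088 (366), 2089 (365), 2090 (365): 1461
Total = 66 + 1461 + 16 = 1543

1543 days


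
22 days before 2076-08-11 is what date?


Start: 2076-08-11, subtract 22 days
Back 11 days from August 11 reaches July 31, 2076 -> 11 left
July 2076: 31 - 11 = 20 -> lands on July 20

Result: 2076-07-20


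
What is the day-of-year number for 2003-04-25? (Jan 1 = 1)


Date: April 25, 2003
Days in months 1 through 3: 90
Plus 25 days in April

Day of year: 115


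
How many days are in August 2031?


August 2031

31 days


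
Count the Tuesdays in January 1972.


January 1972 has 31 days
Anchor: Jan 1, 1972. With p = 1972 - 1 = 1971: (p + p//4 - p//100 + p//400) mod 7 = (1971 + 492 - 19 + 4) mod 7 = 2448 mod 7 = 5 -> Saturday (Mon=0 ... Sun=6)
January 1 is the anchor itself -> Saturday
First Tuesday is January 4
Tuesdays: 4, 11, 18, 25

4 Tuesdays


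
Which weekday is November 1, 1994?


Target: November 1, 1994
Anchor: Jan 1, 1994. With p = 1994 - 1 = 1993: (p + p//4 - p//100 + p//400) mod 7 = (1993 + 498 - 19 + 4) mod 7 = 2476 mod 7 = 5 -> Saturday (Mon=0 ... Sun=6)
Days before November (Jan-Oct): 304 days
Weekday index = (5 + 304) mod 7 = 1

Tuesday


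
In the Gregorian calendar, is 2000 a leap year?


Gregorian leap year rule: divisible by 4, but not by 100, unless also by 400.
2000 is divisible by 400 -> leap year

Yes


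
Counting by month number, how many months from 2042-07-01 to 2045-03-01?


From July 2042 to March 2045
3 years * 12 = 36 months, minus 4 months = 32

32 months


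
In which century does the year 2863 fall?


Century = (year - 1) // 100 + 1
= (2863 - 1) // 100 + 1
= 2862 // 100 + 1
= 28 + 1

29th century


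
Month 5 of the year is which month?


Month 5 of 12

May


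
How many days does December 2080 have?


December 2080

31 days


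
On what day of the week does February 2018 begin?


Target: February 1, 2018
Anchor: Jan 1, 2018. With p = 2018 - 1 = 2017: (p + p//4 - p//100 + p//400) mod 7 = (2017 + 504 - 20 + 5) mod 7 = 2506 mod 7 = 0 -> Monday (Mon=0 ... Sun=6)
Days before February (Jan): 31 days
Weekday index = (0 + 31) mod 7 = 3

Thursday


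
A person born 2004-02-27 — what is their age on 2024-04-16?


Birth: 2004-02-27
Reference: 2024-04-16
Year difference: 2024 - 2004 = 20

20 years old


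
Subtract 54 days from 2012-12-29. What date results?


Start: 2012-12-29, subtract 54 days
Back 29 days from December 29 reaches November 30, 2012 -> 25 left
November 2012: 30 - 25 = 5 -> lands on November 5

Result: 2012-11-05


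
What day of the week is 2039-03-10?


Date: March 10, 2039
Anchor: Jan 1, 2039. With p = 2039 - 1 = 2038: (p + p//4 - p//100 + p//400) mod 7 = (2038 + 509 - 20 + 5) mod 7 = 2532 mod 7 = 5 -> Saturday (Mon=0 ... Sun=6)
Days before March (Jan-Feb): 59; offset = 59 + 10 - 1 = 68
Weekday index = (5 + 68) mod 7 = 3

Day of the week: Thursday


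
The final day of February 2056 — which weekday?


February 2056 has 29 days
Anchor: Jan 1, 2056. With p = 2056 - 1 = 2055: (p + p//4 - p//100 + p//400) mod 7 = (2055 + 513 - 20 + 5) mod 7 = 2553 mod 7 = 5 -> Saturday (Mon=0 ... Sun=6)
Days before February (Jan): 31; February 1 index = (5 + 31) mod 7 = 1 -> Tuesday
Last day offset: 29 - 1 = 28 days
Weekday index = (1 + 28) mod 7 = 1

Tuesday, February 29


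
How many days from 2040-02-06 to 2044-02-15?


From 2040-02-06 to 2044-02-15
2040-02-06: days before February = 31; day of year = 31 + 6 = 37
2044-02-15: days before February = 31; day of year = 31 + 15 = 46
Rest of 2040: 366 - 37 = 329
Full years 2041 (365), 2042 (365), 2043 (365): 1095
Total = 329 + 1095 + 46 = 1470

1470 days


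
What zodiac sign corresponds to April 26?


Date: April 26
Conventional tropical zodiac dates: Taurus from April 20 onward; Gemini starts May 21
April 26 falls within the Taurus range

Taurus


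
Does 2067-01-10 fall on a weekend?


Anchor: Jan 1, 2067. With p = 2067 - 1 = 2066: (p + p//4 - p//100 + p//400) mod 7 = (2066 + 516 - 20 + 5) mod 7 = 2567 mod 7 = 5 -> Saturday (Mon=0 ... Sun=6)
Day of year: 10; offset = 9
Weekday index = (5 + 9) mod 7 = 0 -> Monday
Weekend days: Saturday, Sunday

No


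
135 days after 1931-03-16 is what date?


Start: 1931-03-16, add 135 days
March 1931 has 31 days: 31 - 16 = 15 days to March 31 -> 120 left
April 1931 has 30 days -> 90 left
May 1931 has 31 days -> 59 left
June 1931 has 30 days -> 29 left
July 1931: 29 <= 31 -> lands on July 29

Result: 1931-07-29


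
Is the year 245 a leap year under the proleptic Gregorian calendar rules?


Gregorian leap year rule: divisible by 4, but not by 100, unless also by 400.
245 is not divisible by 4 -> not a leap year

No


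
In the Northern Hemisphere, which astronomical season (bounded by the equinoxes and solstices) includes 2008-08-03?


Date: August 3
Astronomical Summer (approx.; exact equinox/solstice day varies by year): June 21 to September 21
August 3 falls within the Summer window

Summer


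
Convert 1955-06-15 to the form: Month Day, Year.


ISO 1955-06-15 parses as year=1955, month=06, day=15
Month 6 -> June

June 15, 1955


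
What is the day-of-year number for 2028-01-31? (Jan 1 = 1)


Date: January 31, 2028
No months before January
Plus 31 days in January

Day of year: 31


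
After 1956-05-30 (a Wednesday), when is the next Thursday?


Current: Wednesday
Target: Thursday
Days ahead: 1

Next Thursday: 1956-05-31


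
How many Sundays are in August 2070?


August 2070 has 31 days
Anchor: Jan 1, 2070. With p = 2070 - 1 = 2069: (p + p//4 - p//100 + p//400) mod 7 = (2069 + 517 - 20 + 5) mod 7 = 2571 mod 7 = 2 -> Wednesday (Mon=0 ... Sun=6)
Days before August (Jan-Jul): 212; August 1 index = (2 + 212) mod 7 = 4 -> Friday
First Sunday is August 3
Sundays: 3, 10, 17, 24, 31

5 Sundays


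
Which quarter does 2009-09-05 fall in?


Month: September (month 9)
Q1: Jan-Mar, Q2: Apr-Jun, Q3: Jul-Sep, Q4: Oct-Dec

Q3


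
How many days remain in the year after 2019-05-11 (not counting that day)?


Day of year: 131 of 365
Remaining = 365 - 131

234 days


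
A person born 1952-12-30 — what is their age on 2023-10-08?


Birth: 1952-12-30
Reference: 2023-10-08
Year difference: 2023 - 1952 = 71
Birthday not yet reached in 2023, subtract 1

70 years old


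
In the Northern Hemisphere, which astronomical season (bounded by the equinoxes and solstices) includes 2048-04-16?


Date: April 16
Astronomical Spring (approx.; exact equinox/solstice day varies by year): March 20 to June 20
April 16 falls within the Spring window

Spring


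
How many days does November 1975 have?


November 1975

30 days


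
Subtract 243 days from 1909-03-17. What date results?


Start: 1909-03-17, subtract 243 days
Back 17 days from March 17 reaches February 28, 1909 -> 226 left
February 1909 has 28 days -> back to January 31, 1909 -> 198 left
January 1909 has 31 days -> back to December 31, 1908 -> 167 left
December 1908 has 31 days -> back to November 30, 1908 -> 136 left
November 1908 has 30 days -> back to October 31, 1908 -> 106 left
October 1908 has 31 days -> back to September 30, 1908 -> 75 left
September 1908 has 30 days -> back to August 31, 1908 -> 45 left
August 1908 has 31 days -> back to July 31, 1908 -> 14 left
July 1908: 31 - 14 = 17 -> lands on July 17

Result: 1908-07-17


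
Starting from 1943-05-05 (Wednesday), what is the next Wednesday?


Current: Wednesday
Target: Wednesday
Days ahead: 7

Next Wednesday: 1943-05-12


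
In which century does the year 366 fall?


Century = (year - 1) // 100 + 1
= (366 - 1) // 100 + 1
= 365 // 100 + 1
= 3 + 1

4th century


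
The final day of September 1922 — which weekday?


September 1922 has 30 days
Anchor: Jan 1, 1922. With p = 1922 - 1 = 1921: (p + p//4 - p//100 + p//400) mod 7 = (1921 + 480 - 19 + 4) mod 7 = 2386 mod 7 = 6 -> Sunday (Mon=0 ... Sun=6)
Days before September (Jan-Aug): 243; September 1 index = (6 + 243) mod 7 = 4 -> Friday
Last day offset: 30 - 1 = 29 days
Weekday index = (4 + 29) mod 7 = 5

Saturday, September 30


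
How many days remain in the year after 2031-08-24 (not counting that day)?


Day of year: 236 of 365
Remaining = 365 - 236

129 days


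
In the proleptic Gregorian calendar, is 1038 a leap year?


Gregorian leap year rule: divisible by 4, but not by 100, unless also by 400.
1038 is not divisible by 4 -> not a leap year

No


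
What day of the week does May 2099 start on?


Target: May 1, 2099
Anchor: Jan 1, 2099. With p = 2099 - 1 = 2098: (p + p//4 - p//100 + p//400) mod 7 = (2098 + 524 - 20 + 5) mod 7 = 2607 mod 7 = 3 -> Thursday (Mon=0 ... Sun=6)
Days before May (Jan-Apr): 120 days
Weekday index = (3 + 120) mod 7 = 4

Friday


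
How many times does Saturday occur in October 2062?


October 2062 has 31 days
Anchor: Jan 1, 2062. With p = 2062 - 1 = 2061: (p + p//4 - p//100 + p//400) mod 7 = (2061 + 515 - 20 + 5) mod 7 = 2561 mod 7 = 6 -> Sunday (Mon=0 ... Sun=6)
Days before October (Jan-Sep): 273; October 1 index = (6 + 273) mod 7 = 6 -> Sunday
First Saturday is October 7
Saturdays: 7, 14, 21, 28

4 Saturdays


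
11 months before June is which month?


June is month 6
6 - 11 = -5; wrap: -5 + 12 = 7

July


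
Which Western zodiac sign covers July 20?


Date: July 20
Conventional tropical zodiac dates: Cancer from June 21 onward; Leo starts July 23
July 20 falls within the Cancer range

Cancer


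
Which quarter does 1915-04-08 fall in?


Month: April (month 4)
Q1: Jan-Mar, Q2: Apr-Jun, Q3: Jul-Sep, Q4: Oct-Dec

Q2


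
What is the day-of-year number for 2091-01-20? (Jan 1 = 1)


Date: January 20, 2091
No months before January
Plus 20 days in January

Day of year: 20


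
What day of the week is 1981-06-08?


Date: June 8, 1981
Anchor: Jan 1, 1981. With p = 1981 - 1 = 1980: (p + p//4 - p//100 + p//400) mod 7 = (1980 + 495 - 19 + 4) mod 7 = 2460 mod 7 = 3 -> Thursday (Mon=0 ... Sun=6)
Days before June (Jan-May): 151; offset = 151 + 8 - 1 = 158
Weekday index = (3 + 158) mod 7 = 0

Day of the week: Monday


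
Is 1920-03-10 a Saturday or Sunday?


Anchor: Jan 1, 1920. With p = 1920 - 1 = 1919: (p + p//4 - p//100 + p//400) mod 7 = (1919 + 479 - 19 + 4) mod 7 = 2383 mod 7 = 3 -> Thursday (Mon=0 ... Sun=6)
Day of year: 70; offset = 69
Weekday index = (3 + 69) mod 7 = 2 -> Wednesday
Weekend days: Saturday, Sunday

No


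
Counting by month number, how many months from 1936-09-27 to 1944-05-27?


From September 1936 to May 1944
8 years * 12 = 96 months, minus 4 months = 92

92 months


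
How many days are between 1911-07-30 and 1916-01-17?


From 1911-07-30 to 1916-01-17
1911-07-30: days before July = 31 + 28 + 31 + 30 + 31 + 30 = 181 (1911 is not a leap year); day of year = 181 + 30 = 211
1916-01-17: day of year = 17
Rest of 1911: 365 - 211 = 154
Full years 1912 (366), 1913 (365), 1914 (365), 1915 (365): 1461
Total = 154 + 1461 + 17 = 1632

1632 days


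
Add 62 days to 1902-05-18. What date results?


Start: 1902-05-18, add 62 days
May 1902 has 31 days: 31 - 18 = 13 days to May 31 -> 49 left
June 1902 has 30 days -> 19 left
July 1902: 19 <= 31 -> lands on July 19

Result: 1902-07-19


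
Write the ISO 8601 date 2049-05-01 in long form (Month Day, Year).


ISO 2049-05-01 parses as year=2049, month=05, day=01
Month 5 -> May

May 1, 2049


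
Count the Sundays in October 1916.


October 1916 has 31 days
Anchor: Jan 1, 1916. With p = 1916 - 1 = 1915: (p + p//4 - p//100 + p//400) mod 7 = (1915 + 478 - 19 + 4) mod 7 = 2378 mod 7 = 5 -> Saturday (Mon=0 ... Sun=6)
Days before October (Jan-Sep): 274; October 1 index = (5 + 274) mod 7 = 6 -> Sunday
First Sunday is October 1
Sundays: 1, 8, 15, 22, 29

5 Sundays


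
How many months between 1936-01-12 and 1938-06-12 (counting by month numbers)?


From January 1936 to June 1938
2 years * 12 = 24 months, plus 5 months = 29

29 months


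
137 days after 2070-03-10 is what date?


Start: 2070-03-10, add 137 days
March 2070 has 31 days: 31 - 10 = 21 days to March 31 -> 116 left
April 2070 has 30 days -> 86 left
May 2070 has 31 days -> 55 left
June 2070 has 30 days -> 25 left
July 2070: 25 <= 31 -> lands on July 25

Result: 2070-07-25


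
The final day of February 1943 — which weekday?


February 1943 has 28 days
Anchor: Jan 1, 1943. With p = 1943 - 1 = 1942: (p + p//4 - p//100 + p//400) mod 7 = (1942 + 485 - 19 + 4) mod 7 = 2412 mod 7 = 4 -> Friday (Mon=0 ... Sun=6)
Days before February (Jan): 31; February 1 index = (4 + 31) mod 7 = 0 -> Monday
Last day offset: 28 - 1 = 27 days
Weekday index = (0 + 27) mod 7 = 6

Sunday, February 28


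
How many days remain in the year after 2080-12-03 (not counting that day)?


Day of year: 338 of 366
Remaining = 366 - 338

28 days


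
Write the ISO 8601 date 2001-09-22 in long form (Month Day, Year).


ISO 2001-09-22 parses as year=2001, month=09, day=22
Month 9 -> September

September 22, 2001


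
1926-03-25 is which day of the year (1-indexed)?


Date: March 25, 1926
Days in months 1 through 2: 59
Plus 25 days in March

Day of year: 84


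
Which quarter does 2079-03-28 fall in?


Month: March (month 3)
Q1: Jan-Mar, Q2: Apr-Jun, Q3: Jul-Sep, Q4: Oct-Dec

Q1


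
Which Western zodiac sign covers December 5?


Date: December 5
Conventional tropical zodiac dates: Sagittarius from November 22 onward; Capricorn starts December 22
December 5 falls within the Sagittarius range

Sagittarius


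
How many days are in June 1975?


June 1975

30 days


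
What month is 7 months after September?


September is month 9
9 + 7 = 16; wrap: 16 - 12 = 4

April


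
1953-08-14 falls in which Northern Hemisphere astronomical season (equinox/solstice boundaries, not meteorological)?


Date: August 14
Astronomical Summer (approx.; exact equinox/solstice day varies by year): June 21 to September 21
August 14 falls within the Summer window

Summer


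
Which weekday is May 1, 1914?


Target: May 1, 1914
Anchor: Jan 1, 1914. With p = 1914 - 1 = 1913: (p + p//4 - p//100 + p//400) mod 7 = (1913 + 478 - 19 + 4) mod 7 = 2376 mod 7 = 3 -> Thursday (Mon=0 ... Sun=6)
Days before May (Jan-Apr): 120 days
Weekday index = (3 + 120) mod 7 = 4

Friday


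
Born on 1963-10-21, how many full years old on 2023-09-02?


Birth: 1963-10-21
Reference: 2023-09-02
Year difference: 2023 - 1963 = 60
Birthday not yet reached in 2023, subtract 1

59 years old


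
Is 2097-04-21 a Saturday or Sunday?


Anchor: Jan 1, 2097. With p = 2097 - 1 = 2096: (p + p//4 - p//100 + p//400) mod 7 = (2096 + 524 - 20 + 5) mod 7 = 2605 mod 7 = 1 -> Tuesday (Mon=0 ... Sun=6)
Day of year: 111; offset = 110
Weekday index = (1 + 110) mod 7 = 6 -> Sunday
Weekend days: Saturday, Sunday

Yes
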